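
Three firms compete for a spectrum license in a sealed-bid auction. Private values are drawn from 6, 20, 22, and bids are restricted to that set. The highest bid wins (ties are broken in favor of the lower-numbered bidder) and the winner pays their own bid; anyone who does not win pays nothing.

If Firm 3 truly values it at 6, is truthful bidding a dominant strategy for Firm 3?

Yes

Check each profile of the others' bids and compare truth against every alternative bid.
Others bid (6, 6): truth gives 0, best alternative gives -14.
Others bid (6, 20): truth gives 0, best alternative gives 0.
Others bid (6, 22): truth gives 0, best alternative gives 0.
Others bid (20, 6): truth gives 0, best alternative gives 0.
Others bid (20, 20): truth gives 0, best alternative gives 0.
Others bid (20, 22): truth gives 0, best alternative gives 0.
(Remaining 3 profiles checked similarly; truth is weakly best in each.)
In every case the truthful bid is at least as good as any alternative, so it is a dominant strategy.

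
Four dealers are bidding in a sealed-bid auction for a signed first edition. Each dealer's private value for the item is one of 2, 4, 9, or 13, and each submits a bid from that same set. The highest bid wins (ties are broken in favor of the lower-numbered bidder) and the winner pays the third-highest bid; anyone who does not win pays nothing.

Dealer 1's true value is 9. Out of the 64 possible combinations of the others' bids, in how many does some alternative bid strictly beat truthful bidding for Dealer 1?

Others bid (2, 2, 13): truth gives 0; bid 13 gives 7 > 0. Violating.
Others bid (2, 4, 13): truth gives 0; bid 13 gives 5 > 0. Violating.
Others bid (2, 13, 2): truth gives 0; bid 13 gives 7 > 0. Violating.
Others bid (2, 13, 4): truth gives 0; bid 13 gives 5 > 0. Violating.
Others bid (2, 2, 2): truth gives 7; no alternative beats it.
Others bid (2, 2, 4): truth gives 7; no alternative beats it.
(Checking all 64 profiles: 12 have a profitable deviation, 52 do not.)

12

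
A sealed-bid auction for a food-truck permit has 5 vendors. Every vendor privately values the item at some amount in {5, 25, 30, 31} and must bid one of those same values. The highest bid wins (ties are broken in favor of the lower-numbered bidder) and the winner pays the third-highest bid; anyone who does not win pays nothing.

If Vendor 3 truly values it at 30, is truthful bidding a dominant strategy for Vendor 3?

No

Consider the case where Vendor 1 bids 5, Vendor 2 bids 5, Vendor 4 bids 5 and Vendor 5 bids 31.
Truthful bid 30: loses, pays 0, utility 0.
Bid 31 instead: wins, pays 5, utility 30 - 5 = 25.
Since 25 > 0, bidding 31 is strictly better here, so truthful bidding is not dominant.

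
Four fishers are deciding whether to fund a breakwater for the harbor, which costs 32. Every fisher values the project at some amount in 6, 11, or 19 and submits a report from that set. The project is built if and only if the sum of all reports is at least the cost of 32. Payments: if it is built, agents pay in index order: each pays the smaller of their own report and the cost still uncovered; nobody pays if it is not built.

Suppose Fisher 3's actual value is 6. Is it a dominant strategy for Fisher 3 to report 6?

Yes

Check each profile of the others' reports and compare truth against every alternative report.
Others report (6, 6, 11): truth gives 0, best alternative gives -5.
Others report (6, 6, 19): truth gives 0, best alternative gives -5.
Others report (6, 11, 6): truth gives 0, best alternative gives -5.
Others report (6, 11, 11): truth gives 0, best alternative gives -5.
Others report (6, 11, 19): truth gives 0, best alternative gives -5.
Others report (11, 6, 6): truth gives 0, best alternative gives -5.
(Remaining 21 profiles checked similarly; truth is weakly best in each.)
In every case the truthful report is at least as good as any alternative, so it is a dominant strategy.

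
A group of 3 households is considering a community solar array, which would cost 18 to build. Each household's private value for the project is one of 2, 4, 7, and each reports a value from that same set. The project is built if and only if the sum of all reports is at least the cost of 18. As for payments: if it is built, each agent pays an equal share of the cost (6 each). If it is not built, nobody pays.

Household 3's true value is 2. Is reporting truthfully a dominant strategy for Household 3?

Check each profile of the others' reports and compare truth against every alternative report.
Others report (7, 7): truth gives 0, best alternative gives -4.
Others report (2, 2): truth gives 0, best alternative gives 0.
Others report (2, 4): truth gives 0, best alternative gives 0.
Others report (2, 7): truth gives 0, best alternative gives 0.
Others report (4, 2): truth gives 0, best alternative gives 0.
Others report (4, 4): truth gives 0, best alternative gives 0.
(Remaining 3 profiles checked similarly; truth is weakly best in each.)
In every case the truthful report is at least as good as any alternative, so it is a dominant strategy.

Yes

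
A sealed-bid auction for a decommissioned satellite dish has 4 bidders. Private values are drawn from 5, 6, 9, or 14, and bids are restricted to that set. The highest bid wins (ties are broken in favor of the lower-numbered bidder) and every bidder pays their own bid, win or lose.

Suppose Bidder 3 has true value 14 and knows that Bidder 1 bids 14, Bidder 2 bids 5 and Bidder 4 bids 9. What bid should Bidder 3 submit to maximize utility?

Bid 5: loses but pays 5, utility -5.
Bid 6: loses but pays 6, utility -6.
Bid 9: loses but pays 9, utility -9.
Bid 14: loses but pays 14, utility -14.
The best choice is 5 with utility -5.

5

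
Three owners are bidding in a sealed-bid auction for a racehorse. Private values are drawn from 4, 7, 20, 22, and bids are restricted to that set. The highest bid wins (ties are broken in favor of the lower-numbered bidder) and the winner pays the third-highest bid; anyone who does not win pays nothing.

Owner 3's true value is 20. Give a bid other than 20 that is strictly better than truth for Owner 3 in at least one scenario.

Suppose Owner 1 bids 4 and Owner 2 bids 20.
Bid 20: loses, pays 0, utility 0.
Bid 22: wins, pays 4, utility 20 - 4 = 16.
So bidding 22 beats truth here (16 > 0).

22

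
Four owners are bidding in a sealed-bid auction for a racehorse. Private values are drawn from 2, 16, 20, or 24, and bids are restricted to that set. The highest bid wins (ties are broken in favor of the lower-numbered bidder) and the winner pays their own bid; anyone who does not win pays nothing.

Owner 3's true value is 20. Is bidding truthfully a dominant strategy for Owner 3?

No

Consider the case where Owner 1 bids 2, Owner 2 bids 2 and Owner 4 bids 2.
Truthful bid 20: wins, pays 20, utility 20 - 20 = 0.
Bid 16 instead: wins, pays 16, utility 20 - 16 = 4.
Since 4 > 0, bidding 16 is strictly better here, so truthful bidding is not dominant.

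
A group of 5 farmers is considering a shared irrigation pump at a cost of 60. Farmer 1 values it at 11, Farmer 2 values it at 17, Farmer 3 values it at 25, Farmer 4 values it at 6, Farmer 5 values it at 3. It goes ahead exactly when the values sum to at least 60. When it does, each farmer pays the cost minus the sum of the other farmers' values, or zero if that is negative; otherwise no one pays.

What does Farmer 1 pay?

Total value 62 ≥ cost 60, so the project is built.
The other farmers' values sum to 51.
Cost minus that sum is 60 - 51 = 9.

9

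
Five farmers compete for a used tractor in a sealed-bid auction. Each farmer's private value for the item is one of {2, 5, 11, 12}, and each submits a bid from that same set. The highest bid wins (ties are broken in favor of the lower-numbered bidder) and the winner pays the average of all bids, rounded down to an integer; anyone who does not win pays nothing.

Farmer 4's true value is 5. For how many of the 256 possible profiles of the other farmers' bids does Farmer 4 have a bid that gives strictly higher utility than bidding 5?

Others bid (2, 2, 5, 2): truth gives 0; bid 11 gives 1 > 0. Violating.
Others bid (2, 5, 2, 2): truth gives 0; bid 11 gives 1 > 0. Violating.
Others bid (5, 2, 2, 2): truth gives 0; bid 11 gives 1 > 0. Violating.
Others bid (2, 2, 2, 2): truth gives 3; no alternative beats it.
Others bid (2, 2, 2, 5): truth gives 2; no alternative beats it.
(Checking all 256 profiles: 3 have a profitable deviation, 253 do not.)

3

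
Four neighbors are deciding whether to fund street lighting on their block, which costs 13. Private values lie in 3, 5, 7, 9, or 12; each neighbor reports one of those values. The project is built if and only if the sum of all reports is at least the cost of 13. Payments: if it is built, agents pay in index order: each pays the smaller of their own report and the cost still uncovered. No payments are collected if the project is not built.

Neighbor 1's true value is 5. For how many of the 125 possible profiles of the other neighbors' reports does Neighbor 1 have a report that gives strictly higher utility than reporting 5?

124

Others report (3, 3, 5): truth gives 0; report 3 gives 2 > 0. Violating.
Others report (3, 3, 7): truth gives 0; report 3 gives 2 > 0. Violating.
Others report (3, 3, 9): truth gives 0; report 3 gives 2 > 0. Violating.
Others report (3, 3, 12): truth gives 0; report 3 gives 2 > 0. Violating.
Others report (3, 3, 3): truth gives 0; no alternative beats it.
(Checking all 125 profiles: 124 have a profitable deviation, 1 does not.)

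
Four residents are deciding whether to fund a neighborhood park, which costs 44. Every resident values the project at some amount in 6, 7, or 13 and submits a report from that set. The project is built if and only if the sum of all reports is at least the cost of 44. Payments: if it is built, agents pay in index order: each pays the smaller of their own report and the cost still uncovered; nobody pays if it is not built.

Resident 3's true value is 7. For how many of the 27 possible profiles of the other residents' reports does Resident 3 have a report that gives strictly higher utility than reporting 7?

Others report (13, 13, 13): truth gives 0; report 6 gives 1 > 0. Violating.
Others report (6, 6, 6): truth gives 0; no alternative beats it.
Others report (6, 6, 7): truth gives 0; no alternative beats it.
(Checking all 27 profiles: 1 has a profitable deviation, 26 do not.)

1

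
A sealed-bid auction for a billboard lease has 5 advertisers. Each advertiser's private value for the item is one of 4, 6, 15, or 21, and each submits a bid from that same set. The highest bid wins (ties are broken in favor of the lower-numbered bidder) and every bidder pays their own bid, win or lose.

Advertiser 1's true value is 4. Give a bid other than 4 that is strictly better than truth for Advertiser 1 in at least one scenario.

Suppose Advertiser 2 bids 4, Advertiser 3 bids 4, Advertiser 4 bids 4 and Advertiser 5 bids 6.
Bid 4: loses but pays 4, utility -4.
Bid 6: wins, pays 6, utility 4 - 6 = -2.
So bidding 6 beats truth here (-2 > -4).

6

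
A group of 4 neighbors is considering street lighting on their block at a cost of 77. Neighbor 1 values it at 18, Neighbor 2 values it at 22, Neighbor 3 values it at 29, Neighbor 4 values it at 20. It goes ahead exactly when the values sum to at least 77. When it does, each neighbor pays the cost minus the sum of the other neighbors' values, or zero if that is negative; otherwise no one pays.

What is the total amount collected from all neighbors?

Total value 89 ≥ cost 77, so it is built.
Neighbor 1: others sum to 71; max(0, 77 - 71) = 6.
Neighbor 2: others sum to 67; max(0, 77 - 67) = 10.
Neighbor 3: others sum to 60; max(0, 77 - 60) = 17.
Neighbor 4: others sum to 69; max(0, 77 - 69) = 8.
Total collected = 6 + 10 + 17 + 8 = 41.

41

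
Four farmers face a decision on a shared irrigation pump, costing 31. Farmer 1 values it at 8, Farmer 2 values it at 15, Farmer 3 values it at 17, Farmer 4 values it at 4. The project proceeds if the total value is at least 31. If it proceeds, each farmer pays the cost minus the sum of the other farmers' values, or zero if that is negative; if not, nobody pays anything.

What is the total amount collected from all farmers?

Total value 44 ≥ cost 31, so it is built.
Farmer 1: others sum to 36; max(0, 31 - 36) = 0.
Farmer 2: others sum to 29; max(0, 31 - 29) = 2.
Farmer 3: others sum to 27; max(0, 31 - 27) = 4.
Farmer 4: others sum to 40; max(0, 31 - 40) = 0.
Total collected = 0 + 2 + 4 + 0 = 6.

6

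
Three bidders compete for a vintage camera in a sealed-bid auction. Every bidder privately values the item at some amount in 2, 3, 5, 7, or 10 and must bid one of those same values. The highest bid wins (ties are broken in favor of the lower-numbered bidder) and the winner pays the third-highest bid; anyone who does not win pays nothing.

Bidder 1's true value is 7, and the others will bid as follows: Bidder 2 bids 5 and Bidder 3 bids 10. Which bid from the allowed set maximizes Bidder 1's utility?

10

Bid 2: loses, pays 0, utility 0.
Bid 3: loses, pays 0, utility 0.
Bid 5: loses, pays 0, utility 0.
Bid 7: loses, pays 0, utility 0.
Bid 10: wins, pays 5, utility 7 - 5 = 2.
The best choice is 10 with utility 2.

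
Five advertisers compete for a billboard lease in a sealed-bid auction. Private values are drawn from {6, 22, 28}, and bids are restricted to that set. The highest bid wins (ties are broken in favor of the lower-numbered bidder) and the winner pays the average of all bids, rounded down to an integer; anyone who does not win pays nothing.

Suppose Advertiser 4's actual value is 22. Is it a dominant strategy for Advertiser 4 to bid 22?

No

Consider the case where Advertiser 1 bids 6, Advertiser 2 bids 6, Advertiser 3 bids 6 and Advertiser 5 bids 28.
Truthful bid 22: loses, pays 0, utility 0.
Bid 28 instead: wins, pays 14, utility 22 - 14 = 8.
Since 8 > 0, bidding 28 is strictly better here, so truthful bidding is not dominant.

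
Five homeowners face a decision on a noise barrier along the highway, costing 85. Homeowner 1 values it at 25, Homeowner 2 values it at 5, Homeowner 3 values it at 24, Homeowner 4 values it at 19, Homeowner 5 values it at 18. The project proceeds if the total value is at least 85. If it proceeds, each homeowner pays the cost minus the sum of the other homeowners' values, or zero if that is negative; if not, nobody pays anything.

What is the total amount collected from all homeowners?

62

Total value 91 ≥ cost 85, so it is built.
Homeowner 1: others sum to 66; max(0, 85 - 66) = 19.
Homeowner 2: others sum to 86; max(0, 85 - 86) = 0.
Homeowner 3: others sum to 67; max(0, 85 - 67) = 18.
Homeowner 4: others sum to 72; max(0, 85 - 72) = 13.
Homeowner 5: others sum to 73; max(0, 85 - 73) = 12.
Total collected = 19 + 0 + 18 + 13 + 12 = 62.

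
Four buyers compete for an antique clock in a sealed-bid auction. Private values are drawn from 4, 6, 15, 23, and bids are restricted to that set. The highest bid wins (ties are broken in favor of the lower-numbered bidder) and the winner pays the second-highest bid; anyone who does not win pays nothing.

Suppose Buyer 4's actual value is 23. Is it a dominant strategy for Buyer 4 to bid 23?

Yes

Check each profile of the others' bids and compare truth against every alternative bid.
Others bid (4, 4, 15): truth gives 8, best alternative gives 0.
Others bid (4, 6, 15): truth gives 8, best alternative gives 0.
Others bid (4, 15, 4): truth gives 8, best alternative gives 0.
Others bid (4, 15, 6): truth gives 8, best alternative gives 0.
Others bid (4, 15, 15): truth gives 8, best alternative gives 0.
Others bid (6, 4, 15): truth gives 8, best alternative gives 0.
(Remaining 58 profiles checked similarly; truth is weakly best in each.)
In every case the truthful bid is at least as good as any alternative, so it is a dominant strategy.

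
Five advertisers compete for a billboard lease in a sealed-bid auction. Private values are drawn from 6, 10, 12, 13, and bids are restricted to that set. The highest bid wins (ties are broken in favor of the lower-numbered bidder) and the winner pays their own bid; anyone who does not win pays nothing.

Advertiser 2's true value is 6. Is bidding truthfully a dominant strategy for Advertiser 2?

Check each profile of the others' bids and compare truth against every alternative bid.
Others bid (6, 6, 6, 6): truth gives 0, best alternative gives -4.
Others bid (6, 6, 6, 10): truth gives 0, best alternative gives -4.
Others bid (6, 6, 10, 6): truth gives 0, best alternative gives -4.
Others bid (6, 6, 10, 10): truth gives 0, best alternative gives -4.
Others bid (6, 10, 6, 6): truth gives 0, best alternative gives -4.
Others bid (6, 10, 6, 10): truth gives 0, best alternative gives -4.
(Remaining 250 profiles checked similarly; truth is weakly best in each.)
In every case the truthful bid is at least as good as any alternative, so it is a dominant strategy.

Yes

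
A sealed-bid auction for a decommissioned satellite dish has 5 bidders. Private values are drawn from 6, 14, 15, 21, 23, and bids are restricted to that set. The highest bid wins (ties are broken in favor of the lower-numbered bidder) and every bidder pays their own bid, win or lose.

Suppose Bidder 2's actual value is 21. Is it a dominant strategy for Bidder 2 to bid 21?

Consider the case where Bidder 1 bids 6, Bidder 3 bids 6, Bidder 4 bids 6 and Bidder 5 bids 6.
Truthful bid 21: wins, pays 21, utility 21 - 21 = 0.
Bid 14 instead: wins, pays 14, utility 21 - 14 = 7.
Since 7 > 0, bidding 14 is strictly better here, so truthful bidding is not dominant.

No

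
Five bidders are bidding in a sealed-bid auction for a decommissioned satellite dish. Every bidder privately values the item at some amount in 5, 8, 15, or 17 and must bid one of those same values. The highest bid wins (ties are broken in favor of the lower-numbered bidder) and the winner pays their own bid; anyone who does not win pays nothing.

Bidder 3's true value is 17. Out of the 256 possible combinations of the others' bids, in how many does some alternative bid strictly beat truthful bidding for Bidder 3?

36

Others bid (5, 5, 5, 5): truth gives 0; bid 8 gives 9 > 0. Violating.
Others bid (5, 5, 5, 8): truth gives 0; bid 8 gives 9 > 0. Violating.
Others bid (5, 5, 5, 15): truth gives 0; bid 15 gives 2 > 0. Violating.
Others bid (5, 5, 8, 5): truth gives 0; bid 8 gives 9 > 0. Violating.
Others bid (5, 5, 5, 17): truth gives 0; no alternative beats it.
Others bid (5, 5, 8, 17): truth gives 0; no alternative beats it.
(Checking all 256 profiles: 36 have a profitable deviation, 220 do not.)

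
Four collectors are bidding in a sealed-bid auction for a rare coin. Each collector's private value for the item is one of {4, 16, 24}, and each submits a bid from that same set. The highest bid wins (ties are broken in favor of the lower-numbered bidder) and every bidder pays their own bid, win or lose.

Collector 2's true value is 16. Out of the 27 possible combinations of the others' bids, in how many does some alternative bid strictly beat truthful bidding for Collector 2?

Others bid (4, 4, 24): truth gives -16; bid 4 gives -4 > -16. Violating.
Others bid (4, 16, 24): truth gives -16; bid 4 gives -4 > -16. Violating.
Others bid (4, 24, 4): truth gives -16; bid 4 gives -4 > -16. Violating.
Others bid (4, 24, 16): truth gives -16; bid 4 gives -4 > -16. Violating.
Others bid (4, 4, 4): truth gives 0; no alternative beats it.
Others bid (4, 4, 16): truth gives 0; no alternative beats it.
(Checking all 27 profiles: 23 have a profitable deviation, 4 do not.)

23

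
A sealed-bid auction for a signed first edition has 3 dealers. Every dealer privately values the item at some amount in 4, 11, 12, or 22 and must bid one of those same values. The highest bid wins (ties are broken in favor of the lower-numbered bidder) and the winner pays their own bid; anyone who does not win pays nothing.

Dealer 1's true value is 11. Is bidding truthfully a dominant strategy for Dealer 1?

No

Consider the case where Dealer 2 bids 4 and Dealer 3 bids 4.
Truthful bid 11: wins, pays 11, utility 11 - 11 = 0.
Bid 4 instead: wins, pays 4, utility 11 - 4 = 7.
Since 7 > 0, bidding 4 is strictly better here, so truthful bidding is not dominant.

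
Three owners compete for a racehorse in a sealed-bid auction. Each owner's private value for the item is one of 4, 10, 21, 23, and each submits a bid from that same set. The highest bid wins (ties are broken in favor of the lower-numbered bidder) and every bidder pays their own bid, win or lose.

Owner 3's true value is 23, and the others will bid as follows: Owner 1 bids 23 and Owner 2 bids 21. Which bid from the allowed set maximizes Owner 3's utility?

4

Bid 4: loses but pays 4, utility -4.
Bid 10: loses but pays 10, utility -10.
Bid 21: loses but pays 21, utility -21.
Bid 23: loses but pays 23, utility -23.
The best choice is 4 with utility -4.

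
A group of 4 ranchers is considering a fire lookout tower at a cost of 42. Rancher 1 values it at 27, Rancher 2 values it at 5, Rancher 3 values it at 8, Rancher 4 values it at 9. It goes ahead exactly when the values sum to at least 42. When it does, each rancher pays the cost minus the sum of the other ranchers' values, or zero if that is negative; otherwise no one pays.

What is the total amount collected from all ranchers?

23

Total value 49 ≥ cost 42, so it is built.
Rancher 1: others sum to 22; max(0, 42 - 22) = 20.
Rancher 2: others sum to 44; max(0, 42 - 44) = 0.
Rancher 3: others sum to 41; max(0, 42 - 41) = 1.
Rancher 4: others sum to 40; max(0, 42 - 40) = 2.
Total collected = 20 + 0 + 1 + 2 = 23.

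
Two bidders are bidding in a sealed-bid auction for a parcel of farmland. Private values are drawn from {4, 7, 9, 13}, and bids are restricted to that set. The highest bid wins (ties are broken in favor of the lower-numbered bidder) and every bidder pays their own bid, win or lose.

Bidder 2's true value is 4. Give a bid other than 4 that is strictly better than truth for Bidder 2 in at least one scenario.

7

Suppose Bidder 1 bids 4.
Bid 4: loses but pays 4, utility -4.
Bid 7: wins, pays 7, utility 4 - 7 = -3.
So bidding 7 beats truth here (-3 > -4).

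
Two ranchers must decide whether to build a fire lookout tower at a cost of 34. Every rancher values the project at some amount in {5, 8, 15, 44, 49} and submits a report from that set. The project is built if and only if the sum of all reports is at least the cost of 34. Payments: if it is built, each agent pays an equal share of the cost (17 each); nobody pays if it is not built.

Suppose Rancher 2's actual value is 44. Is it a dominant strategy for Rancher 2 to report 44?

Yes

Check each profile of the others' reports and compare truth against every alternative report.
Others report (5): truth gives 27, best alternative gives 27.
Others report (8): truth gives 27, best alternative gives 27.
Others report (15): truth gives 27, best alternative gives 27.
Others report (44): truth gives 27, best alternative gives 27.
Others report (49): truth gives 27, best alternative gives 27.
In every case the truthful report is at least as good as any alternative, so it is a dominant strategy.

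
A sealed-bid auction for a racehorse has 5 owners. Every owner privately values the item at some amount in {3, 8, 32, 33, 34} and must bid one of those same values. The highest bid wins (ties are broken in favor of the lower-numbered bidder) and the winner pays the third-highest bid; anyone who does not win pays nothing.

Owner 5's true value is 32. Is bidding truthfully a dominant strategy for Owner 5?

Consider the case where Owner 1 bids 3, Owner 2 bids 3, Owner 3 bids 3 and Owner 4 bids 32.
Truthful bid 32: loses, pays 0, utility 0.
Bid 33 instead: wins, pays 3, utility 32 - 3 = 29.
Since 29 > 0, bidding 33 is strictly better here, so truthful bidding is not dominant.

No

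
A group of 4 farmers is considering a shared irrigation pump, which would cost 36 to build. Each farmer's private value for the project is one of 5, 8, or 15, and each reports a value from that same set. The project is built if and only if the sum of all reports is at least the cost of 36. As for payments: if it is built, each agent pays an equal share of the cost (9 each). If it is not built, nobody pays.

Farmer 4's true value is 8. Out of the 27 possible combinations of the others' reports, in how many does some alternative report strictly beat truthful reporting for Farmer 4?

6

Others report (5, 8, 15): truth gives -1; report 5 gives 0 > -1. Violating.
Others report (5, 15, 8): truth gives -1; report 5 gives 0 > -1. Violating.
Others report (8, 5, 15): truth gives -1; report 5 gives 0 > -1. Violating.
Others report (8, 15, 5): truth gives -1; report 5 gives 0 > -1. Violating.
Others report (5, 5, 5): truth gives 0; no alternative beats it.
Others report (5, 5, 8): truth gives 0; no alternative beats it.
(Checking all 27 profiles: 6 have a profitable deviation, 21 do not.)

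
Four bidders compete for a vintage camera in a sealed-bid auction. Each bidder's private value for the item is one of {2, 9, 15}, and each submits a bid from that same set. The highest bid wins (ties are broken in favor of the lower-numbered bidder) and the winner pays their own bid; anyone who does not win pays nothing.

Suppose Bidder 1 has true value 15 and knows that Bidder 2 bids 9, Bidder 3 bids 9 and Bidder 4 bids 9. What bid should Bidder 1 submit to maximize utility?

Bid 2: loses, pays 0, utility 0.
Bid 9: wins, pays 9, utility 15 - 9 = 6.
Bid 15: wins, pays 15, utility 15 - 15 = 0.
The best choice is 9 with utility 6.

9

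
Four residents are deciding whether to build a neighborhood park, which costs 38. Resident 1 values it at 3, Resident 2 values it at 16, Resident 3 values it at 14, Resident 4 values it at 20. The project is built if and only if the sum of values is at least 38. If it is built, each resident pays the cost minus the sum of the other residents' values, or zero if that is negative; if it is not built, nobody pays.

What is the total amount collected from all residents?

Total value 53 ≥ cost 38, so it is built.
Resident 1: others sum to 50; max(0, 38 - 50) = 0.
Resident 2: others sum to 37; max(0, 38 - 37) = 1.
Resident 3: others sum to 39; max(0, 38 - 39) = 0.
Resident 4: others sum to 33; max(0, 38 - 33) = 5.
Total collected = 0 + 1 + 0 + 5 = 6.

6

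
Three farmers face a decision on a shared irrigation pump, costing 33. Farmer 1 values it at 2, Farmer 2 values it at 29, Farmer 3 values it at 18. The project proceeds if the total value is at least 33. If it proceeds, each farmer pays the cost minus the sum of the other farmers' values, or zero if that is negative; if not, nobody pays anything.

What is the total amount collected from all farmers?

15

Total value 49 ≥ cost 33, so it is built.
Farmer 1: others sum to 47; max(0, 33 - 47) = 0.
Farmer 2: others sum to 20; max(0, 33 - 20) = 13.
Farmer 3: others sum to 31; max(0, 33 - 31) = 2.
Total collected = 0 + 13 + 2 = 15.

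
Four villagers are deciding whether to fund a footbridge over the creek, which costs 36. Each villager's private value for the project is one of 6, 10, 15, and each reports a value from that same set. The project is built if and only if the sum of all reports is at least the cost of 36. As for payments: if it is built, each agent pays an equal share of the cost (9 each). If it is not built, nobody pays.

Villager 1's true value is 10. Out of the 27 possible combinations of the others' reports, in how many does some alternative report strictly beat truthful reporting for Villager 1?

3

Others report (6, 6, 10): truth gives 0; report 15 gives 1 > 0. Violating.
Others report (6, 10, 6): truth gives 0; report 15 gives 1 > 0. Violating.
Others report (10, 6, 6): truth gives 0; report 15 gives 1 > 0. Violating.
Others report (6, 6, 6): truth gives 0; no alternative beats it.
Others report (6, 6, 15): truth gives 1; no alternative beats it.
(Checking all 27 profiles: 3 have a profitable deviation, 24 do not.)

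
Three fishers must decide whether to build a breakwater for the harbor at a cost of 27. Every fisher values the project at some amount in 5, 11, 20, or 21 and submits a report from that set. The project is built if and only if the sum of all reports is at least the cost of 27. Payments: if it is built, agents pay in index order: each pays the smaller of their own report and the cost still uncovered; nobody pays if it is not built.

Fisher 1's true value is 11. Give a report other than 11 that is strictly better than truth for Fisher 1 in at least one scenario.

Suppose Fisher 2 reports 5 and Fisher 3 reports 20.
Report 11: project built, pays 11, utility 11 - 11 = 0.
Report 5: project built, pays 5, utility 11 - 5 = 6.
So reporting 5 beats truth here (6 > 0).

5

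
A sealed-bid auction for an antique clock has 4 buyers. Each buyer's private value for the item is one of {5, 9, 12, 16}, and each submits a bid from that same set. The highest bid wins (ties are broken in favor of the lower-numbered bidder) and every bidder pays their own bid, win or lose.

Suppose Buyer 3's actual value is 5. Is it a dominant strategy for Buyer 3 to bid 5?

Consider the case where Buyer 1 bids 5, Buyer 2 bids 5 and Buyer 4 bids 5.
Truthful bid 5: loses but pays 5, utility -5.
Bid 9 instead: wins, pays 9, utility 5 - 9 = -4.
Since -4 > -5, bidding 9 is strictly better here, so truthful bidding is not dominant.

No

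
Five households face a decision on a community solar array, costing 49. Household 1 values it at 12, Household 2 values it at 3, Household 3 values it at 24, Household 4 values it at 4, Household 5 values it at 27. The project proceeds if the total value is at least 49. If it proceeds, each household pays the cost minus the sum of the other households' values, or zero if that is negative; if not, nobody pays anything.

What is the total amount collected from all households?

Total value 70 ≥ cost 49, so it is built.
Household 1: others sum to 58; max(0, 49 - 58) = 0.
Household 2: others sum to 67; max(0, 49 - 67) = 0.
Household 3: others sum to 46; max(0, 49 - 46) = 3.
Household 4: others sum to 66; max(0, 49 - 66) = 0.
Household 5: others sum to 43; max(0, 49 - 43) = 6.
Total collected = 0 + 0 + 3 + 0 + 6 = 9.

9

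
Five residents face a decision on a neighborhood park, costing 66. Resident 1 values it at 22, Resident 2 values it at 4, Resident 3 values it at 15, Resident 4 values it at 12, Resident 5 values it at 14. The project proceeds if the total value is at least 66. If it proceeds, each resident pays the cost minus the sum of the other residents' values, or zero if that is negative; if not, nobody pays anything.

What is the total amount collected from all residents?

Total value 67 ≥ cost 66, so it is built.
Resident 1: others sum to 45; max(0, 66 - 45) = 21.
Resident 2: others sum to 63; max(0, 66 - 63) = 3.
Resident 3: others sum to 52; max(0, 66 - 52) = 14.
Resident 4: others sum to 55; max(0, 66 - 55) = 11.
Resident 5: others sum to 53; max(0, 66 - 53) = 13.
Total collected = 21 + 3 + 14 + 11 + 13 = 62.

62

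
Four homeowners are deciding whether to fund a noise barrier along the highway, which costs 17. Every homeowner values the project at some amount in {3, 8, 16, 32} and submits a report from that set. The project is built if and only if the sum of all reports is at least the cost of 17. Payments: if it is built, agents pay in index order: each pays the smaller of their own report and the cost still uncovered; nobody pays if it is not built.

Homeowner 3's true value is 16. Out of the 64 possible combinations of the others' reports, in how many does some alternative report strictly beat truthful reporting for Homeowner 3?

Others report (3, 3, 3): truth gives 5; report 8 gives 8 > 5. Violating.
Others report (3, 3, 8): truth gives 5; report 3 gives 13 > 5. Violating.
Others report (3, 3, 16): truth gives 5; report 3 gives 13 > 5. Violating.
Others report (3, 3, 32): truth gives 5; report 3 gives 13 > 5. Violating.
Others report (3, 16, 3): truth gives 16; no alternative beats it.
Others report (3, 16, 8): truth gives 16; no alternative beats it.
(Checking all 64 profiles: 12 have a profitable deviation, 52 do not.)

12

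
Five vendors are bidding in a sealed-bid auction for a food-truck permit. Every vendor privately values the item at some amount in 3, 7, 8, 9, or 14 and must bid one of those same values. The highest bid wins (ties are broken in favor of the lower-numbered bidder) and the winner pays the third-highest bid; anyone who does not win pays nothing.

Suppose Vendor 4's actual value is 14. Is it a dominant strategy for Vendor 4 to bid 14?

Yes

Check each profile of the others' bids and compare truth against every alternative bid.
Others bid (3, 3, 3, 14): truth gives 11, best alternative gives 0.
Others bid (3, 3, 9, 3): truth gives 11, best alternative gives 0.
Others bid (3, 9, 3, 3): truth gives 11, best alternative gives 0.
Others bid (9, 3, 3, 3): truth gives 11, best alternative gives 0.
Others bid (3, 3, 7, 14): truth gives 7, best alternative gives 0.
Others bid (3, 3, 9, 7): truth gives 7, best alternative gives 0.
(Remaining 619 profiles checked similarly; truth is weakly best in each.)
In every case the truthful bid is at least as good as any alternative, so it is a dominant strategy.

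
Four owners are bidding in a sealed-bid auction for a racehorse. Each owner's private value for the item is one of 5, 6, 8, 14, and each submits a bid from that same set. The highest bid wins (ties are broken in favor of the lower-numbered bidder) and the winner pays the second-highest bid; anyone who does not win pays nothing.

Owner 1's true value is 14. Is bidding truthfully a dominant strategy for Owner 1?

Check each profile of the others' bids and compare truth against every alternative bid.
Others bid (5, 5, 5): truth gives 9, best alternative gives 9.
Others bid (5, 5, 6): truth gives 8, best alternative gives 8.
Others bid (5, 6, 5): truth gives 8, best alternative gives 8.
Others bid (5, 6, 6): truth gives 8, best alternative gives 8.
Others bid (6, 5, 5): truth gives 8, best alternative gives 8.
Others bid (6, 5, 6): truth gives 8, best alternative gives 8.
(Remaining 58 profiles checked similarly; truth is weakly best in each.)
In every case the truthful bid is at least as good as any alternative, so it is a dominant strategy.

Yes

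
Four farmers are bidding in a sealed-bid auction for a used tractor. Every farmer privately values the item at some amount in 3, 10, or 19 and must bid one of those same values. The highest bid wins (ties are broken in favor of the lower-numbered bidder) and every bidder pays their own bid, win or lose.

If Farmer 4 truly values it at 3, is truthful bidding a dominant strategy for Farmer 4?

Yes

Check each profile of the others' bids and compare truth against every alternative bid.
Others bid (3, 3, 10): truth gives -3, best alternative gives -10.
Others bid (3, 3, 19): truth gives -3, best alternative gives -10.
Others bid (3, 10, 3): truth gives -3, best alternative gives -10.
Others bid (3, 10, 10): truth gives -3, best alternative gives -10.
Others bid (3, 10, 19): truth gives -3, best alternative gives -10.
Others bid (3, 19, 3): truth gives -3, best alternative gives -10.
(Remaining 21 profiles checked similarly; truth is weakly best in each.)
In every case the truthful bid is at least as good as any alternative, so it is a dominant strategy.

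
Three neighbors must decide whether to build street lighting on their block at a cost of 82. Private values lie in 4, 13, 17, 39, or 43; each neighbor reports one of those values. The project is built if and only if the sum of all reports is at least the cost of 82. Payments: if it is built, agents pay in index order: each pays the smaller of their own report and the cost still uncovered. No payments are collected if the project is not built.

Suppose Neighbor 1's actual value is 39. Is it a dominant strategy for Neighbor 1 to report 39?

Consider the case where Neighbor 2 reports 39 and Neighbor 3 reports 39.
Truthful report 39: project built, pays 39, utility 39 - 39 = 0.
Report 4 instead: project built, pays 4, utility 39 - 4 = 35.
Since 35 > 0, reporting 4 is strictly better here, so truthful reporting is not dominant.

No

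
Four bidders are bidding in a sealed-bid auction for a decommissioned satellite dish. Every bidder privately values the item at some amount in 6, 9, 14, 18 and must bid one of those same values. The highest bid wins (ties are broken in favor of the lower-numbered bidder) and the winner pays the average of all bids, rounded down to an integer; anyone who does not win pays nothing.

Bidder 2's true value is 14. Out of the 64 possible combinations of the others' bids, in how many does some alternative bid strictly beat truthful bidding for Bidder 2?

Others bid (6, 6, 6): truth gives 6; bid 9 gives 8 > 6. Violating.
Others bid (6, 6, 9): truth gives 6; bid 9 gives 7 > 6. Violating.
Others bid (6, 6, 18): truth gives 0; bid 18 gives 2 > 0. Violating.
Others bid (6, 9, 6): truth gives 6; bid 9 gives 7 > 6. Violating.
Others bid (6, 6, 14): truth gives 4; no alternative beats it.
Others bid (6, 9, 14): truth gives 4; no alternative beats it.
(Checking all 64 profiles: 20 have a profitable deviation, 44 do not.)

20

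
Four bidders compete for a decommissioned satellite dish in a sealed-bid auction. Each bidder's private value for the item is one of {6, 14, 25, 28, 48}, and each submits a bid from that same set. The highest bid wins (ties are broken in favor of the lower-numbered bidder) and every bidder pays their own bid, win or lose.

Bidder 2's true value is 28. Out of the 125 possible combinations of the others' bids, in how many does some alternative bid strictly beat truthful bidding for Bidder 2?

95

Others bid (6, 6, 6): truth gives 0; bid 14 gives 14 > 0. Violating.
Others bid (6, 6, 14): truth gives 0; bid 14 gives 14 > 0. Violating.
Others bid (6, 6, 25): truth gives 0; bid 25 gives 3 > 0. Violating.
Others bid (6, 6, 48): truth gives -28; bid 6 gives -6 > -28. Violating.
Others bid (6, 6, 28): truth gives 0; no alternative beats it.
Others bid (6, 14, 28): truth gives 0; no alternative beats it.
(Checking all 125 profiles: 95 have a profitable deviation, 30 do not.)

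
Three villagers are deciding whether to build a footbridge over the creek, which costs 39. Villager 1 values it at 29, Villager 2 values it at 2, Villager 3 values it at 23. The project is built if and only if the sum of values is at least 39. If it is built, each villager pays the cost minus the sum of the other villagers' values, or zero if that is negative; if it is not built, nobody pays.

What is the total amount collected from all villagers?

Total value 54 ≥ cost 39, so it is built.
Villager 1: others sum to 25; max(0, 39 - 25) = 14.
Villager 2: others sum to 52; max(0, 39 - 52) = 0.
Villager 3: others sum to 31; max(0, 39 - 31) = 8.
Total collected = 14 + 0 + 8 = 22.

22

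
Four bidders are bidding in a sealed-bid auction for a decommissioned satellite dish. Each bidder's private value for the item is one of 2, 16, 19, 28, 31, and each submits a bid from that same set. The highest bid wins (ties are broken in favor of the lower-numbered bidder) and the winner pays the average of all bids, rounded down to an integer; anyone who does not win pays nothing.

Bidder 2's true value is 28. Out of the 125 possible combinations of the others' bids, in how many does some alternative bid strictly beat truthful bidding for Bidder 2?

Others bid (2, 2, 2): truth gives 20; bid 16 gives 23 > 20. Violating.
Others bid (2, 2, 16): truth gives 16; bid 16 gives 19 > 16. Violating.
Others bid (2, 2, 19): truth gives 16; bid 19 gives 18 > 16. Violating.
Others bid (2, 2, 31): truth gives 0; bid 31 gives 12 > 0. Violating.
Others bid (2, 2, 28): truth gives 13; no alternative beats it.
Others bid (2, 16, 28): truth gives 10; no alternative beats it.
(Checking all 125 profiles: 65 have a profitable deviation, 60 do not.)

65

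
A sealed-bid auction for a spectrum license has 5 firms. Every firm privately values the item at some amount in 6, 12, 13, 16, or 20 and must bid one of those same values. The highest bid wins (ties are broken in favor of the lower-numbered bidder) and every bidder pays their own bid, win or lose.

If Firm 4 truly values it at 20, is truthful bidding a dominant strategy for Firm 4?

No

Consider the case where Firm 1 bids 6, Firm 2 bids 6, Firm 3 bids 6 and Firm 5 bids 6.
Truthful bid 20: wins, pays 20, utility 20 - 20 = 0.
Bid 12 instead: wins, pays 12, utility 20 - 12 = 8.
Since 8 > 0, bidding 12 is strictly better here, so truthful bidding is not dominant.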